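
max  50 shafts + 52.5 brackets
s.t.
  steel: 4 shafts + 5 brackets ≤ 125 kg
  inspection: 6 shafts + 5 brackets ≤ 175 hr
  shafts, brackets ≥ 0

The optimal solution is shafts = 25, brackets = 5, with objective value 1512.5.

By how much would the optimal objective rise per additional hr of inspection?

4

Check each constraint at x*: steel 125/125 (tight); inspection 175/175 (tight).
The binding rows give the dual system: 4·y_steel + 6·y_inspection = 50 and 5·y_steel + 5·y_inspection = 52.5.
→ y_steel = 6.5 and y_inspection = 4.
Shadow price of inspection = 4.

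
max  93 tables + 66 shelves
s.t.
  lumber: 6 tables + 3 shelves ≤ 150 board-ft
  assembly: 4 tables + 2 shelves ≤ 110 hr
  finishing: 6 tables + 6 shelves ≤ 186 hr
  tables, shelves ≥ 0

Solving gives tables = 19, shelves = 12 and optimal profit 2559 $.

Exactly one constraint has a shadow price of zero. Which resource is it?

lumber: 150/150 (binding)
assembly: 100/110 (slack 10)
finishing: 186/186 (binding)
By complementary slackness, a constraint with positive slack has shadow price 0 → assembly.

assembly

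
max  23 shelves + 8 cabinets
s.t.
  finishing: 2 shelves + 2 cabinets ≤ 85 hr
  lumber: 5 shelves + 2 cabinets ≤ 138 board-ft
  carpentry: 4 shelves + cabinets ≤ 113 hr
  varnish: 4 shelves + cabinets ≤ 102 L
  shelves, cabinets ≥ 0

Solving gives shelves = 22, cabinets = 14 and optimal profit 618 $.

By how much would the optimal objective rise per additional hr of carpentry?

Check each constraint at x*: finishing 72/85 (slack 13); lumber 138/138 (tight); carpentry 102/113 (slack 11); varnish 102/102 (tight).
Since finishing, carpentry are not tight, their duals are 0.
The binding rows give the dual system: 5·y_lumber + 4·y_varnish = 23 and 2·y_lumber + 1·y_varnish = 8.
→ y_lumber = 3 and y_varnish = 2.
Shadow price of carpentry = 0.

0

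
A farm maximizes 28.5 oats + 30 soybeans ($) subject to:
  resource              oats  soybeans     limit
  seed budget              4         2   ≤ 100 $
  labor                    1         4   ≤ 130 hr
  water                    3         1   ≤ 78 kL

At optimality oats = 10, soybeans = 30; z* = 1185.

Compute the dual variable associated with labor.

Check each constraint at x*: seed budget 100/100 (tight); labor 130/130 (tight); water 60/78 (slack 18).
Since water is not tight, its dual is 0.
The binding rows give the dual system: 4·y_seed budget + 1·y_labor = 28.5 and 2·y_seed budget + 4·y_labor = 30.
This yields shadow prices y_seed budget = 6, y_labor = 4.5.
Shadow price of labor = 4.5.

4.5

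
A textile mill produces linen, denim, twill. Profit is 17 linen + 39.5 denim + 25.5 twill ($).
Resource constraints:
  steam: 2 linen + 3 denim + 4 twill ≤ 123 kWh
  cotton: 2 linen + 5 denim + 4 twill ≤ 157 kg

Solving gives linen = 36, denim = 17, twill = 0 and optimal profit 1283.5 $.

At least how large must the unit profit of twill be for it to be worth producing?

34

Both steam and cotton are binding at x*.
Dual feasibility on the basic columns requires 2·y_steam + 2·y_cotton = 17, 3·y_steam + 5·y_cotton = 39.5.
This yields shadow prices y_steam = 1.5, y_cotton = 7.
twill enters the basis when its profit ≥ yᵀa₃ = 1.5·4 + 7·4 = 34.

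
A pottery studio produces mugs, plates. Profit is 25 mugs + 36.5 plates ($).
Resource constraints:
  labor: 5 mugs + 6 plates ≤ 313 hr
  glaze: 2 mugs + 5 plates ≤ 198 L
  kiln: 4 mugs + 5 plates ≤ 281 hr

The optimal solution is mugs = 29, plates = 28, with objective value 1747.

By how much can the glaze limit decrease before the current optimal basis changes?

72.8

Binding constraints: labor, glaze. The basis is B = [[5,6],[2,5]] with det 13.
Per unit decrease in glaze, x* moves by d = (0.4615, -0.3846).
The basis stays optimal until plates reaches 0; allowable decrease = 72.8 L.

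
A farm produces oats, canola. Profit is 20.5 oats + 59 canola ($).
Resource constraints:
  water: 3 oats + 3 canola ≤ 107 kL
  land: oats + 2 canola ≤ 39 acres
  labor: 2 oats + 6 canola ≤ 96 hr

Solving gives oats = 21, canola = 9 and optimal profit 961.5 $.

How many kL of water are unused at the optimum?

water used = 3·21 + 3·9 = 90; slack = 107 − 90 = 17.

17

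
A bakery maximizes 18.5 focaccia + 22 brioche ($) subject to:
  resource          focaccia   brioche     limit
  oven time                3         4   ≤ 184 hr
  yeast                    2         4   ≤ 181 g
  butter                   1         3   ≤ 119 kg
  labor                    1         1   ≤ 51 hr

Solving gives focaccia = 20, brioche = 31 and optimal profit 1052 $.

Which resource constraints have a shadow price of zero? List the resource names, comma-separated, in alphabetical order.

butter, yeast

oven time: 184/184 (binding)
yeast: 164/181 (slack 17)
butter: 113/119 (slack 6)
labor: 51/51 (binding)
By complementary slackness, a constraint with positive slack has shadow price 0 → butter, yeast.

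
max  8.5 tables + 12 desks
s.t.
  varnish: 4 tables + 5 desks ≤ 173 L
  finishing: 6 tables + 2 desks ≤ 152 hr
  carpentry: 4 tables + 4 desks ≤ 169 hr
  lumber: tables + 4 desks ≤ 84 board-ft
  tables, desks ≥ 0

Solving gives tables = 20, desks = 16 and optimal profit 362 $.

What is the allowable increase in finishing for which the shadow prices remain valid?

Binding constraints: finishing, lumber. The basis is B = [[6,2],[1,4]] with det 22.
Per unit increase in finishing, x* moves by d = (0.1818, -0.0455).
The basis stays optimal until varnish becomes binding; allowable increase = 26 hr.

26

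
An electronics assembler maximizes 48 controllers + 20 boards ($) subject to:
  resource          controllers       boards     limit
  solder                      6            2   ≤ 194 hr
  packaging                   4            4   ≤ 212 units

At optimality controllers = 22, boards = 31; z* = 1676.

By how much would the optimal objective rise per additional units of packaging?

1.5

Check each constraint at x*: solder 194/194 (tight); packaging 212/212 (tight).
Dual feasibility on the basic columns requires 6·y_solder + 4·y_packaging = 48, 2·y_solder + 4·y_packaging = 20.
Solving: y_solder = 7, y_packaging = 1.5.
Shadow price of packaging = 1.5.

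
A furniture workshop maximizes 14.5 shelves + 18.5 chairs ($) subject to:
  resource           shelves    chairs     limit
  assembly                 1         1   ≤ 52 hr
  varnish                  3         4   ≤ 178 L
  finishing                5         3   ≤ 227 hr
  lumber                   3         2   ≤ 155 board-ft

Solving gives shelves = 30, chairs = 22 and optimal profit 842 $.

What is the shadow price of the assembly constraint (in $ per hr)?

At the optimum: assembly uses 52 of 52 (binding); varnish uses 178 of 178 (binding); finishing uses 216 of 227 (slack = 11); lumber uses 134 of 155 (slack = 21).
Since finishing, lumber are not tight, their duals are 0.
From A_Bᵀ y = c: 1·y_assembly + 3·y_varnish = 14.5; 1·y_assembly + 4·y_varnish = 18.5.
Solving: y_assembly = 2.5, y_varnish = 4.
Shadow price of assembly = 2.5.

2.5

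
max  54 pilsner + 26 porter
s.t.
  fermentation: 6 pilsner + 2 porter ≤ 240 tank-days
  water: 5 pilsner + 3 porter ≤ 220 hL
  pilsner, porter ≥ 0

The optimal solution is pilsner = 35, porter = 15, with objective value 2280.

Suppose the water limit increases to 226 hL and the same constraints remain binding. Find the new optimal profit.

Both fermentation and water are binding at x*.
Dual feasibility on the basic columns requires 6·y_fermentation + 5·y_water = 54, 2·y_fermentation + 3·y_water = 26.
Solving: y_fermentation = 4, y_water = 6.
Δz = y_water·Δb = 6 × (6) = 36, so new z* = 2280 + 36 = 2316.

2316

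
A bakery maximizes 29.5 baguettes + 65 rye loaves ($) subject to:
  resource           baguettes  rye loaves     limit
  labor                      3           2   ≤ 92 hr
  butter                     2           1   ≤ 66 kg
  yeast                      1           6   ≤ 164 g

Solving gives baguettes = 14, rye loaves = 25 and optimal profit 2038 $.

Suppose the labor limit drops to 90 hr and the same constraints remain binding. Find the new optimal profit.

2024

At the optimum: labor uses 92 of 92 (binding); butter uses 53 of 66 (slack = 13); yeast uses 164 of 164 (binding).
By complementary slackness, y = 0 for the non-binding constraint.
The binding rows give the dual system: 3·y_labor + 1·y_yeast = 29.5 and 2·y_labor + 6·y_yeast = 65.
Solving: y_labor = 7, y_yeast = 8.5.
Δz = y_labor·Δb = 7 × (-2) = -14, so new z* = 2038 − 14 = 2024.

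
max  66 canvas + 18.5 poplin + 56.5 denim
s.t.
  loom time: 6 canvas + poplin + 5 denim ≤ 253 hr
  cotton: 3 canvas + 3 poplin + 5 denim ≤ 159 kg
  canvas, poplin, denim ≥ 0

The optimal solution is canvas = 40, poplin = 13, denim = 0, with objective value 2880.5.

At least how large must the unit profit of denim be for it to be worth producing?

Both loom time and cotton are binding at x*.
Dual feasibility on the basic columns requires 6·y_loom time + 3·y_cotton = 66, 1·y_loom time + 3·y_cotton = 18.5.
Solving: y_loom time = 9.5, y_cotton = 3.
denim enters the basis when its profit ≥ yᵀa₃ = 9.5·5 + 3·5 = 62.5.

62.5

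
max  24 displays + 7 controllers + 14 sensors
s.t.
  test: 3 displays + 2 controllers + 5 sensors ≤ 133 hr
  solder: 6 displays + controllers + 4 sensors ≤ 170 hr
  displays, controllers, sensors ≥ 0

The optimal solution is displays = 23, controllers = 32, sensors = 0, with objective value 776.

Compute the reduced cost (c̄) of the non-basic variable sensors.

Both test and solder are binding at x*.
From A_Bᵀ y = c: 3·y_test + 6·y_solder = 24; 2·y_test + 1·y_solder = 7.
→ y_test = 2 and y_solder = 3.
Reduced cost of sensors: c₃ − yᵀa₃ = 14 − (2·5 + 3·4) = 14 − 22 = -8.

-8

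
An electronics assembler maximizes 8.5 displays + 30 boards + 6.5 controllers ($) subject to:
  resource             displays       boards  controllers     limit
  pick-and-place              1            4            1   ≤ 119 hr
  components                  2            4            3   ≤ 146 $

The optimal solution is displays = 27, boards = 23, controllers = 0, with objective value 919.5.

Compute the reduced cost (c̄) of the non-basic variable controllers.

At the optimum: pick-and-place uses 119 of 119 (binding); components uses 146 of 146 (binding).
From A_Bᵀ y = c: 1·y_pick-and-place + 2·y_components = 8.5; 4·y_pick-and-place + 4·y_components = 30.
Solving: y_pick-and-place = 6.5, y_components = 1.
Reduced cost of controllers: c₃ − yᵀa₃ = 6.5 − (6.5·1 + 1·3) = 6.5 − 9.5 = -3.

-3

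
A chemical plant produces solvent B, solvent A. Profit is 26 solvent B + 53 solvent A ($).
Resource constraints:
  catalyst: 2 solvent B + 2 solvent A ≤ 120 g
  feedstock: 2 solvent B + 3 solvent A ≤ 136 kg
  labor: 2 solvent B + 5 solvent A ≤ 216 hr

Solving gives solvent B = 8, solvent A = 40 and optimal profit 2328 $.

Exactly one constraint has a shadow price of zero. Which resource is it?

catalyst: 96/120 (slack 24)
feedstock: 136/136 (binding)
labor: 216/216 (binding)
By complementary slackness, a constraint with positive slack has shadow price 0 → catalyst.

catalyst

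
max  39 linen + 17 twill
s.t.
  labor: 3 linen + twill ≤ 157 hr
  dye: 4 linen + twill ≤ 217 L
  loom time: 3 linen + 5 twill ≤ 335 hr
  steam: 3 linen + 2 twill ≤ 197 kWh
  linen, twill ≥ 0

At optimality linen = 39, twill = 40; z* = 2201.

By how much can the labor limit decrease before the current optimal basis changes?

Binding constraints: labor, steam. The basis is B = [[3,1],[3,2]] with det 3.
Per unit decrease in labor, x* moves by d = (-0.6667, 1).
The basis stays optimal until loom time becomes binding; allowable decrease = 6 hr.

6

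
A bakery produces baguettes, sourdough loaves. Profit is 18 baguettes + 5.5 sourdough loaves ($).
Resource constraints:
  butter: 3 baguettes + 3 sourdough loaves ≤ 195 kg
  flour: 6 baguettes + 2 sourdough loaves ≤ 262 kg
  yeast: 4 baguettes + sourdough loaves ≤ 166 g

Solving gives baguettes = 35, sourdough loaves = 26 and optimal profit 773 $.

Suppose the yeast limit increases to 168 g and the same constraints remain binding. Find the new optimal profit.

776

Check each constraint at x*: butter 183/195 (slack 12); flour 262/262 (tight); yeast 166/166 (tight).
By complementary slackness, y = 0 for the non-binding constraint.
Dual feasibility on the basic columns requires 6·y_flour + 4·y_yeast = 18, 2·y_flour + 1·y_yeast = 5.5.
→ y_flour = 2 and y_yeast = 1.5.
Δz = y_yeast·Δb = 1.5 × (2) = 3, so new z* = 773 + 3 = 776.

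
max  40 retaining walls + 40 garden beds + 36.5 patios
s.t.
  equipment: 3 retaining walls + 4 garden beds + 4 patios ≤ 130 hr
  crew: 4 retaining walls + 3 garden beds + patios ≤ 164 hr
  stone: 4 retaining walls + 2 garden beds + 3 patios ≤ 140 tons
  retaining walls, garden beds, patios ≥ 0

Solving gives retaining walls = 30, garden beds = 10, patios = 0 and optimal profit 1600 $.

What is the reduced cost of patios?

At the optimum: equipment uses 130 of 130 (binding); crew uses 150 of 164 (slack = 14); stone uses 140 of 140 (binding).
Slack constraints have shadow price 0 (complementary slackness).
From A_Bᵀ y = c: 3·y_equipment + 4·y_stone = 40; 4·y_equipment + 2·y_stone = 40.
This yields shadow prices y_equipment = 8, y_stone = 4.
Reduced cost of patios: c₃ − yᵀa₃ = 36.5 − (8·4 + 4·3) = 36.5 − 44 = -7.5.

-7.5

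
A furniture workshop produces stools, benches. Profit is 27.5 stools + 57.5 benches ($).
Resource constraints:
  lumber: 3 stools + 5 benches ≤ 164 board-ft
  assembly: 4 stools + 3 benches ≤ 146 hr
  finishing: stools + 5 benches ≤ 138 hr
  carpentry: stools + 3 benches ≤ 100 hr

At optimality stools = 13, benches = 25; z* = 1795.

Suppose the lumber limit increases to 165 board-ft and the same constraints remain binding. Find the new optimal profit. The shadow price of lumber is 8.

1803

Δb = 1, so new z* = 1795 + (8)·(1) = 1795 + 8 = 1803.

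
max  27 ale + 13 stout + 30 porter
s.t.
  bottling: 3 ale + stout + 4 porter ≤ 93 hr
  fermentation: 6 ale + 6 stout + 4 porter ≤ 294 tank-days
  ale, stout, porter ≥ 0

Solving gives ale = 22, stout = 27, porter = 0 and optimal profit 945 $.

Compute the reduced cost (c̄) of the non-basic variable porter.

At the optimum: bottling uses 93 of 93 (binding); fermentation uses 294 of 294 (binding).
The binding rows give the dual system: 3·y_bottling + 6·y_fermentation = 27 and 1·y_bottling + 6·y_fermentation = 13.
Solving: y_bottling = 7, y_fermentation = 1.
Reduced cost of porter: c₃ − yᵀa₃ = 30 − (7·4 + 1·4) = 30 − 32 = -2.

-2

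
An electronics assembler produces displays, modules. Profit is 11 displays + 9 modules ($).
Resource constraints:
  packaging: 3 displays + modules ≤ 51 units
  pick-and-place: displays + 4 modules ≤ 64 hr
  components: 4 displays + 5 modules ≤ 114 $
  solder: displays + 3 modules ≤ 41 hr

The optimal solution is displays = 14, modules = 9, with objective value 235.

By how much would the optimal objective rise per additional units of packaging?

Binding: packaging and solder. Non-binding: pick-and-place (14 unused), components (13 unused).
Since pick-and-place, components are not tight, their duals are 0.
Dual feasibility on the basic columns requires 3·y_packaging + 1·y_solder = 11, 1·y_packaging + 3·y_solder = 9.
This yields shadow prices y_packaging = 3, y_solder = 2.
Shadow price of packaging = 3.

3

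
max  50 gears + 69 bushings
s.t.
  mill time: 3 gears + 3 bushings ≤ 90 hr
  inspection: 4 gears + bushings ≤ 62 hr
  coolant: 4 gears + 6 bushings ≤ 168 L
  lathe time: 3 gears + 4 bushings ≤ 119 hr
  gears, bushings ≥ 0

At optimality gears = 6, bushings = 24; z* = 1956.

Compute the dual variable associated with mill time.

4

Check each constraint at x*: mill time 90/90 (tight); inspection 48/62 (slack 14); coolant 168/168 (tight); lathe time 114/119 (slack 5).
Since inspection, lathe time are not tight, their duals are 0.
From A_Bᵀ y = c: 3·y_mill time + 4·y_coolant = 50; 3·y_mill time + 6·y_coolant = 69.
→ y_mill time = 4 and y_coolant = 9.5.
Shadow price of mill time = 4.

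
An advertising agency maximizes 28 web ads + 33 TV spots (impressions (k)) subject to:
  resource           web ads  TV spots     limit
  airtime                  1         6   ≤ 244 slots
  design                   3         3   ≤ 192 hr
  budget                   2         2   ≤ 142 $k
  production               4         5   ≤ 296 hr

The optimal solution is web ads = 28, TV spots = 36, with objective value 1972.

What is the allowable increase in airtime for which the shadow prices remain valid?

20

Binding constraints: airtime, design. The basis is B = [[1,6],[3,3]] with det -15.
Per unit increase in airtime, x* moves by d = (-0.2, 0.2).
The basis stays optimal until production becomes binding; allowable increase = 20 slots.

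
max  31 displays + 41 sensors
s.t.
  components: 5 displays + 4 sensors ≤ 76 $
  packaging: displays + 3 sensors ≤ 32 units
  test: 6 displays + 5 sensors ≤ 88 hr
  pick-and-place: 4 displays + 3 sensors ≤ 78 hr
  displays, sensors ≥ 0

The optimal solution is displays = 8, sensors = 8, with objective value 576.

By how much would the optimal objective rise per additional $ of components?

Check each constraint at x*: components 72/76 (slack 4); packaging 32/32 (tight); test 88/88 (tight); pick-and-place 56/78 (slack 22).
Slack constraints have shadow price 0 (complementary slackness).
From A_Bᵀ y = c: 1·y_packaging + 6·y_test = 31; 3·y_packaging + 5·y_test = 41.
→ y_packaging = 7 and y_test = 4.
Shadow price of components = 0.

0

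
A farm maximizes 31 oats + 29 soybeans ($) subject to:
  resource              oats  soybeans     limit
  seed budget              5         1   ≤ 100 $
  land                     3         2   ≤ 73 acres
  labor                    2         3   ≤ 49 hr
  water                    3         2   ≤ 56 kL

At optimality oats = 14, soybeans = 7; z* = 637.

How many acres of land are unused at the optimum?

17

land used = 3·14 + 2·7 = 56; slack = 73 − 56 = 17.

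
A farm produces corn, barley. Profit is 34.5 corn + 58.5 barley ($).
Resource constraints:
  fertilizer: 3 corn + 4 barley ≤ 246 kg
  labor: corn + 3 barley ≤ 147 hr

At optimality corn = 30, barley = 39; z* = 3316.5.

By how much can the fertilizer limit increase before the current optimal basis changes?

Binding constraints: fertilizer, labor. The basis is B = [[3,4],[1,3]] with det 5.
Per unit increase in fertilizer, x* moves by d = (0.6, -0.2).
The basis stays optimal until barley reaches 0; allowable increase = 195 kg.

195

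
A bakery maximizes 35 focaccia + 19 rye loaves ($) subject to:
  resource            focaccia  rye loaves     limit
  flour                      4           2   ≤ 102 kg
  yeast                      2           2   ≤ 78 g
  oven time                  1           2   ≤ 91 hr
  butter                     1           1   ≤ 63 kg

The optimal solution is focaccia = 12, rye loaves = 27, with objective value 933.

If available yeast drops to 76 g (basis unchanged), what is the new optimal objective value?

Check each constraint at x*: flour 102/102 (tight); yeast 78/78 (tight); oven time 66/91 (slack 25); butter 39/63 (slack 24).
Slack constraints have shadow price 0 (complementary slackness).
From A_Bᵀ y = c: 4·y_flour + 2·y_yeast = 35; 2·y_flour + 2·y_yeast = 19.
→ y_flour = 8 and y_yeast = 1.5.
Δz = y_yeast·Δb = 1.5 × (-2) = -3, so new z* = 933 − 3 = 930.

930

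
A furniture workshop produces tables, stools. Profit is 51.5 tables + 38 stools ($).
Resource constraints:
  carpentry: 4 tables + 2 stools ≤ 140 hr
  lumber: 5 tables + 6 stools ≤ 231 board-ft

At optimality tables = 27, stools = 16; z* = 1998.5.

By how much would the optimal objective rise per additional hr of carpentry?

Check each constraint at x*: carpentry 140/140 (tight); lumber 231/231 (tight).
The binding rows give the dual system: 4·y_carpentry + 5·y_lumber = 51.5 and 2·y_carpentry + 6·y_lumber = 38.
→ y_carpentry = 8.5 and y_lumber = 3.5.
Shadow price of carpentry = 8.5.

8.5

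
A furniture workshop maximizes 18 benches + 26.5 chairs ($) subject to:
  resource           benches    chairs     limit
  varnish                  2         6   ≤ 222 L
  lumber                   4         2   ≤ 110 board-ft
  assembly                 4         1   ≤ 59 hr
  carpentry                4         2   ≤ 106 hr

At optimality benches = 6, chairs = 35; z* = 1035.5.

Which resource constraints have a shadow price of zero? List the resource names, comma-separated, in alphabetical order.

carpentry, lumber

varnish: 222/222 (binding)
lumber: 94/110 (slack 16)
assembly: 59/59 (binding)
carpentry: 94/106 (slack 12)
By complementary slackness, a constraint with positive slack has shadow price 0 → carpentry, lumber.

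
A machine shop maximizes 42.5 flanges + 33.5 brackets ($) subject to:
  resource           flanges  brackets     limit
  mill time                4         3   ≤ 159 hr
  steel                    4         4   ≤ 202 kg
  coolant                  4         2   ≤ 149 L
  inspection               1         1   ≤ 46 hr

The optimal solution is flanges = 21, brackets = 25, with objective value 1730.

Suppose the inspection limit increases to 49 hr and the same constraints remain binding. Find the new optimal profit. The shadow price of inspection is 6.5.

Δb = 3, so new z* = 1730 + (6.5)·(3) = 1730 + 19.5 = 1749.5.

1749.5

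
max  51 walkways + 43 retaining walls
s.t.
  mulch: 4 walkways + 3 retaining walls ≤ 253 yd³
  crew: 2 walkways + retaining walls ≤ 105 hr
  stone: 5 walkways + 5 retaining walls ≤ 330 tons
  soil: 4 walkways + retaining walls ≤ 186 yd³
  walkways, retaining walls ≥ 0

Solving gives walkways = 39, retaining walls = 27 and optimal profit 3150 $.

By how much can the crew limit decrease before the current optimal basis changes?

39

Binding constraints: crew, stone. The basis is B = [[2,1],[5,5]] with det 5.
Per unit decrease in crew, x* moves by d = (-1, 1).
The basis stays optimal until walkways reaches 0; allowable decrease = 39 hr.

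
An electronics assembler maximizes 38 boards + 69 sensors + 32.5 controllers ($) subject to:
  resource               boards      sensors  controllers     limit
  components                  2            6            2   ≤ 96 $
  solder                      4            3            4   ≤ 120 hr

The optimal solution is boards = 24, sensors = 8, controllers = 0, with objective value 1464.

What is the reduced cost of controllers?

-5.5

Both components and solder are binding at x*.
The binding rows give the dual system: 2·y_components + 4·y_solder = 38 and 6·y_components + 3·y_solder = 69.
→ y_components = 9 and y_solder = 5.
Reduced cost of controllers: c₃ − yᵀa₃ = 32.5 − (9·2 + 5·4) = 32.5 − 38 = -5.5.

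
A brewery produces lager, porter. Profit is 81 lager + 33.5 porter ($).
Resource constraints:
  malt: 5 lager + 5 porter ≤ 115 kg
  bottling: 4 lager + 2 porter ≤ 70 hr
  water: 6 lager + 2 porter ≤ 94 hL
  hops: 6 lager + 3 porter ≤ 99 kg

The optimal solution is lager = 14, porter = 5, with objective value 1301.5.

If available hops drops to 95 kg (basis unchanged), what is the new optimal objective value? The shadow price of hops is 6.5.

Δb = -4, so new z* = 1301.5 + (6.5)·(-4) = 1301.5 − 26 = 1275.5.

1275.5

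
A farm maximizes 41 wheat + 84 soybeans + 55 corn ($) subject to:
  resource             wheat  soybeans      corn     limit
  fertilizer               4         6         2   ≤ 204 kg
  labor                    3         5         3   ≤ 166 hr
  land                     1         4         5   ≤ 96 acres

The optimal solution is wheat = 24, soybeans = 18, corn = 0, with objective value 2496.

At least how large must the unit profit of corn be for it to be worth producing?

61

At the optimum: fertilizer uses 204 of 204 (binding); labor uses 162 of 166 (slack = 4); land uses 96 of 96 (binding).
By complementary slackness, y = 0 for the non-binding constraint.
Dual feasibility on the basic columns requires 4·y_fertilizer + 1·y_land = 41, 6·y_fertilizer + 4·y_land = 84.
This yields shadow prices y_fertilizer = 8, y_land = 9.
corn enters the basis when its profit ≥ yᵀa₃ = 8·2 + 9·5 = 61.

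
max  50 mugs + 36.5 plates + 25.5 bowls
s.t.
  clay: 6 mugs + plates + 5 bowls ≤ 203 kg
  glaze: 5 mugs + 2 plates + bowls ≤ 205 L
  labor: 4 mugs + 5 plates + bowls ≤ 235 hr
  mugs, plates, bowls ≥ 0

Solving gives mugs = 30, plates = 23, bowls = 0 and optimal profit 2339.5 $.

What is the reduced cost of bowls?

At the optimum: clay uses 203 of 203 (binding); glaze uses 196 of 205 (slack = 9); labor uses 235 of 235 (binding).
Since glaze is not tight, its dual is 0.
The binding rows give the dual system: 6·y_clay + 4·y_labor = 50 and 1·y_clay + 5·y_labor = 36.5.
This yields shadow prices y_clay = 4, y_labor = 6.5.
Reduced cost of bowls: c₃ − yᵀa₃ = 25.5 − (4·5 + 6.5·1) = 25.5 − 26.5 = -1.

-1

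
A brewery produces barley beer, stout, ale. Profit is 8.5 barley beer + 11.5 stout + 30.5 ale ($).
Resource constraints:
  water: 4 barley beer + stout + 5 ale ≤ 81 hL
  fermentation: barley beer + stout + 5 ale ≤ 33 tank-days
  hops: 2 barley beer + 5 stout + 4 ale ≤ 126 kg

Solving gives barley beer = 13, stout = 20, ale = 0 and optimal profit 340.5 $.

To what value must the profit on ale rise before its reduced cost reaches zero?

Check each constraint at x*: water 72/81 (slack 9); fermentation 33/33 (tight); hops 126/126 (tight).
Since water is not tight, its dual is 0.
From A_Bᵀ y = c: 1·y_fermentation + 2·y_hops = 8.5; 1·y_fermentation + 5·y_hops = 11.5.
→ y_fermentation = 6.5 and y_hops = 1.
ale enters the basis when its profit ≥ yᵀa₃ = 6.5·5 + 1·4 = 36.5.

36.5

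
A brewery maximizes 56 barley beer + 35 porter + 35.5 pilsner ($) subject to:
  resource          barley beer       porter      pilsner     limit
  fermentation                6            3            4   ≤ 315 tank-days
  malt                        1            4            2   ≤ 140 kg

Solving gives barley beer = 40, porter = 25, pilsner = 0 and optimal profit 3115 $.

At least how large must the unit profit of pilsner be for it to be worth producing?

40

Check each constraint at x*: fermentation 315/315 (tight); malt 140/140 (tight).
The binding rows give the dual system: 6·y_fermentation + 1·y_malt = 56 and 3·y_fermentation + 4·y_malt = 35.
→ y_fermentation = 9 and y_malt = 2.
pilsner enters the basis when its profit ≥ yᵀa₃ = 9·4 + 2·2 = 40.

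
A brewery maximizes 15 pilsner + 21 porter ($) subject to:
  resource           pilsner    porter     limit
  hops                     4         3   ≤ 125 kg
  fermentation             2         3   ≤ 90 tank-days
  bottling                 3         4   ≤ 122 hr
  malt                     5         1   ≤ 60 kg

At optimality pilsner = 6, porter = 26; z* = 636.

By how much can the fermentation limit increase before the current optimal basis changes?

1.5

Binding constraints: fermentation, bottling. The basis is B = [[2,3],[3,4]] with det -1.
Per unit increase in fermentation, x* moves by d = (-4, 3).
The basis stays optimal until pilsner reaches 0; allowable increase = 1.5 tank-days.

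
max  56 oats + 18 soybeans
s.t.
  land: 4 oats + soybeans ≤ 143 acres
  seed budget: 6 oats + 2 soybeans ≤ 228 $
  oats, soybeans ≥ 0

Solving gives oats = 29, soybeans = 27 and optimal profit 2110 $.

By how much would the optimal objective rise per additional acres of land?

2

Check each constraint at x*: land 143/143 (tight); seed budget 228/228 (tight).
Dual feasibility on the basic columns requires 4·y_land + 6·y_seed budget = 56, 1·y_land + 2·y_seed budget = 18.
Solving: y_land = 2, y_seed budget = 8.
Shadow price of land = 2.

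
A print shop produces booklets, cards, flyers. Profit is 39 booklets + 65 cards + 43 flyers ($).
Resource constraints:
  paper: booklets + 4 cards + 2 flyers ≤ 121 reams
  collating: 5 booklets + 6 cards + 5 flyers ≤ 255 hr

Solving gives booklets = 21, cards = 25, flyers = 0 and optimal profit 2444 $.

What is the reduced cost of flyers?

-2.5

At the optimum: paper uses 121 of 121 (binding); collating uses 255 of 255 (binding).
The binding rows give the dual system: 1·y_paper + 5·y_collating = 39 and 4·y_paper + 6·y_collating = 65.
This yields shadow prices y_paper = 6.5, y_collating = 6.5.
Reduced cost of flyers: c₃ − yᵀa₃ = 43 − (6.5·2 + 6.5·5) = 43 − 45.5 = -2.5.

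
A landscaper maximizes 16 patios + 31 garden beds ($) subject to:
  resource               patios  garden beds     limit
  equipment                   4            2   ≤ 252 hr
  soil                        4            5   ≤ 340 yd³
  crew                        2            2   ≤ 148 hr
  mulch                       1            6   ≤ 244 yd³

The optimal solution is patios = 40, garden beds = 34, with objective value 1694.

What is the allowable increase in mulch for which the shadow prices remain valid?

50

Binding constraints: crew, mulch. The basis is B = [[2,2],[1,6]] with det 10.
Per unit increase in mulch, x* moves by d = (-0.2, 0.2).
The basis stays optimal until soil becomes binding; allowable increase = 50 yd³.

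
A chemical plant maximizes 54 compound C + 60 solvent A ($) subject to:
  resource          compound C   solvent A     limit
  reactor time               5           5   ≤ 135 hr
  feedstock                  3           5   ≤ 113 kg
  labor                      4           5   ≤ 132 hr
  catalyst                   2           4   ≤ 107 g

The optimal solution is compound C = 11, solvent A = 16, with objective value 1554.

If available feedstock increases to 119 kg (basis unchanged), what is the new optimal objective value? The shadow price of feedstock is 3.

1572

Δb = 6, so new z* = 1554 + (3)·(6) = 1554 + 18 = 1572.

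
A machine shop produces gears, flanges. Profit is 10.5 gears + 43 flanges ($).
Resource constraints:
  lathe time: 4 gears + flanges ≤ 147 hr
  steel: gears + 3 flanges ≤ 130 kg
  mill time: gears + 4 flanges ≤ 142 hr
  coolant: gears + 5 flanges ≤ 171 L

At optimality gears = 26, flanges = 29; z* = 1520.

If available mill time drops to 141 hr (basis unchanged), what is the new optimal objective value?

1510.5

Binding: mill time and coolant. Non-binding: lathe time (14 unused), steel (17 unused).
By complementary slackness, y = 0 for the non-binding constraints.
From A_Bᵀ y = c: 1·y_mill time + 1·y_coolant = 10.5; 4·y_mill time + 5·y_coolant = 43.
→ y_mill time = 9.5 and y_coolant = 1.
Δz = y_mill time·Δb = 9.5 × (-1) = -9.5, so new z* = 1520 − 9.5 = 1510.5.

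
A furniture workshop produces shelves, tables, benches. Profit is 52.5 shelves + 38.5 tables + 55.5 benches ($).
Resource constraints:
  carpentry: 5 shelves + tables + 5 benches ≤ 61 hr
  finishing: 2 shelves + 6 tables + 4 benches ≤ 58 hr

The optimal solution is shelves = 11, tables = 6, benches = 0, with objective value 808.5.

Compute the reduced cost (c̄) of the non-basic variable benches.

At the optimum: carpentry uses 61 of 61 (binding); finishing uses 58 of 58 (binding).
The binding rows give the dual system: 5·y_carpentry + 2·y_finishing = 52.5 and 1·y_carpentry + 6·y_finishing = 38.5.
Solving: y_carpentry = 8.5, y_finishing = 5.
Reduced cost of benches: c₃ − yᵀa₃ = 55.5 − (8.5·5 + 5·4) = 55.5 − 62.5 = -7.

-7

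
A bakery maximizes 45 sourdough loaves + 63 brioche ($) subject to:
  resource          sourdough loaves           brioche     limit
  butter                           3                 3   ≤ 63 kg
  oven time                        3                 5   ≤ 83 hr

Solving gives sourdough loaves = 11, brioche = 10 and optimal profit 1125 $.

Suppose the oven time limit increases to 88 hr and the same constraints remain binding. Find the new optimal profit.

Check each constraint at x*: butter 63/63 (tight); oven time 83/83 (tight).
From A_Bᵀ y = c: 3·y_butter + 3·y_oven time = 45; 3·y_butter + 5·y_oven time = 63.
→ y_butter = 6 and y_oven time = 9.
Δz = y_oven time·Δb = 9 × (5) = 45, so new z* = 1125 + 45 = 1170.

1170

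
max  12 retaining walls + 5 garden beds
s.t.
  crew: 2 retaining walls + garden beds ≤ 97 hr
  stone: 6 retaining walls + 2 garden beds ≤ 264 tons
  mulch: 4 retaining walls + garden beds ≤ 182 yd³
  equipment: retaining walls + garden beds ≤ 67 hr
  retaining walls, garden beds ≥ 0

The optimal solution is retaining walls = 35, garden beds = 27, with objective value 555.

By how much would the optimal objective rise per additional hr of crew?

At the optimum: crew uses 97 of 97 (binding); stone uses 264 of 264 (binding); mulch uses 167 of 182 (slack = 15); equipment uses 62 of 67 (slack = 5).
Slack constraints have shadow price 0 (complementary slackness).
From A_Bᵀ y = c: 2·y_crew + 6·y_stone = 12; 1·y_crew + 2·y_stone = 5.
Solving: y_crew = 3, y_stone = 1.
Shadow price of crew = 3.

3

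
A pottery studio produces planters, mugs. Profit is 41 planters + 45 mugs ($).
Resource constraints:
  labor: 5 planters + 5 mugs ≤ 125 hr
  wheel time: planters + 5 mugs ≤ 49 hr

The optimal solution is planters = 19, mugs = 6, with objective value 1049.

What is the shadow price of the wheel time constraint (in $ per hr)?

Both labor and wheel time are binding at x*.
Dual feasibility on the basic columns requires 5·y_labor + 1·y_wheel time = 41, 5·y_labor + 5·y_wheel time = 45.
Solving: y_labor = 8, y_wheel time = 1.
Shadow price of wheel time = 1.

1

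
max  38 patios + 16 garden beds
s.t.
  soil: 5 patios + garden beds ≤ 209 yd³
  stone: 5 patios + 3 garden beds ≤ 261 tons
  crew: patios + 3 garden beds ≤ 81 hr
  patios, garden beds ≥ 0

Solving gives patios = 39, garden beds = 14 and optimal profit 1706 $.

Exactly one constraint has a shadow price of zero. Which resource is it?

stone

soil: 209/209 (binding)
stone: 237/261 (slack 24)
crew: 81/81 (binding)
By complementary slackness, a constraint with positive slack has shadow price 0 → stone.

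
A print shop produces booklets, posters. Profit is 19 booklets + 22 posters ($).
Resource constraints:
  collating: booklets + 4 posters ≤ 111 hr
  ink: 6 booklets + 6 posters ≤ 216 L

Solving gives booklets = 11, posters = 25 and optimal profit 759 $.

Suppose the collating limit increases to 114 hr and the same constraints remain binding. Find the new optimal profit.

Both collating and ink are binding at x*.
From A_Bᵀ y = c: 1·y_collating + 6·y_ink = 19; 4·y_collating + 6·y_ink = 22.
Solving: y_collating = 1, y_ink = 3.
Δz = y_collating·Δb = 1 × (3) = 3, so new z* = 759 + 3 = 762.

762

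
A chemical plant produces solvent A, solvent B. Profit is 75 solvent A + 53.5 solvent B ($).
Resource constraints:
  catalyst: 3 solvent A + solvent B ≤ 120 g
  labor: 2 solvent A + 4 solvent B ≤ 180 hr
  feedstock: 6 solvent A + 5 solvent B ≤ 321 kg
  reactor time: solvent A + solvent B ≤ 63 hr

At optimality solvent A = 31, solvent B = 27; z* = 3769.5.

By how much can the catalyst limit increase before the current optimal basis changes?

40.5

Binding constraints: catalyst, feedstock. The basis is B = [[3,1],[6,5]] with det 9.
Per unit increase in catalyst, x* moves by d = (0.5556, -0.6667).
The basis stays optimal until solvent B reaches 0; allowable increase = 40.5 g.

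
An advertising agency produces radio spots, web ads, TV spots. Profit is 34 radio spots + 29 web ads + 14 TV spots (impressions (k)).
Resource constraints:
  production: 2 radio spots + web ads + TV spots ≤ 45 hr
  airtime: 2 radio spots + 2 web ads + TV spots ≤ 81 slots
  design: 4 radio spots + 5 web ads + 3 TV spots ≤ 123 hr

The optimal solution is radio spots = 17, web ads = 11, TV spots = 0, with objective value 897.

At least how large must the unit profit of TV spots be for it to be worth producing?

Binding: production and design. Non-binding: airtime (25 unused).
Slack constraints have shadow price 0 (complementary slackness).
From A_Bᵀ y = c: 2·y_production + 4·y_design = 34; 1·y_production + 5·y_design = 29.
This yields shadow prices y_production = 9, y_design = 4.
TV spots enters the basis when its profit ≥ yᵀa₃ = 9·1 + 4·3 = 21.

21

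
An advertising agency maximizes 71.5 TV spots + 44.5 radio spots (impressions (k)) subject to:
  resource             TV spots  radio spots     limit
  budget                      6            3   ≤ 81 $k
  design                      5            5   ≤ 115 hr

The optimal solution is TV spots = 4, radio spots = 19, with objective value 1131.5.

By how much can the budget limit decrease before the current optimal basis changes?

Binding constraints: budget, design. The basis is B = [[6,3],[5,5]] with det 15.
Per unit decrease in budget, x* moves by d = (-0.3333, 0.3333).
The basis stays optimal until TV spots reaches 0; allowable decrease = 12 $k.

12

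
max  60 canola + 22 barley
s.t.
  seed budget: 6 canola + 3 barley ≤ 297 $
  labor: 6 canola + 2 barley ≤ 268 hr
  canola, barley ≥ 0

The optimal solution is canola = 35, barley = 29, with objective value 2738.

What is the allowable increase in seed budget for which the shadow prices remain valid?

105

Binding constraints: seed budget, labor. The basis is B = [[6,3],[6,2]] with det -6.
Per unit increase in seed budget, x* moves by d = (-0.3333, 1).
The basis stays optimal until canola reaches 0; allowable increase = 105 $.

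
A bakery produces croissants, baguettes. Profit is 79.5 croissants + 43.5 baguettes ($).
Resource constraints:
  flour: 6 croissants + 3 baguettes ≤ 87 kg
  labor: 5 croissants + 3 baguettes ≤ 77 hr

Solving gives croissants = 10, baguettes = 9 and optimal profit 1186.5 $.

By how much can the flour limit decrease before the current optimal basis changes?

Binding constraints: flour, labor. The basis is B = [[6,3],[5,3]] with det 3.
Per unit decrease in flour, x* moves by d = (-1, 1.6667).
The basis stays optimal until croissants reaches 0; allowable decrease = 10 kg.

10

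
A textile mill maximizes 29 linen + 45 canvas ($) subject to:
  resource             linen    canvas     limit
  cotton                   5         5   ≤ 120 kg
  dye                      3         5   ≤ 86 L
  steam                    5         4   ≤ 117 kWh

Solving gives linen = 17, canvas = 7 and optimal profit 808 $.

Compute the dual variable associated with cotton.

Binding: cotton and dye. Non-binding: steam (4 unused).
Since steam is not tight, its dual is 0.
The binding rows give the dual system: 5·y_cotton + 3·y_dye = 29 and 5·y_cotton + 5·y_dye = 45.
This yields shadow prices y_cotton = 1, y_dye = 8.
Shadow price of cotton = 1.

1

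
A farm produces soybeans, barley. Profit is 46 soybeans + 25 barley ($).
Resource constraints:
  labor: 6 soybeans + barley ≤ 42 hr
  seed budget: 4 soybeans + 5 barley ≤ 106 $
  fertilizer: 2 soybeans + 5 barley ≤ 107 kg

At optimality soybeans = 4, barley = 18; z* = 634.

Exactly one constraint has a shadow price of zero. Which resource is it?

fertilizer

labor: 42/42 (binding)
seed budget: 106/106 (binding)
fertilizer: 98/107 (slack 9)
By complementary slackness, a constraint with positive slack has shadow price 0 → fertilizer.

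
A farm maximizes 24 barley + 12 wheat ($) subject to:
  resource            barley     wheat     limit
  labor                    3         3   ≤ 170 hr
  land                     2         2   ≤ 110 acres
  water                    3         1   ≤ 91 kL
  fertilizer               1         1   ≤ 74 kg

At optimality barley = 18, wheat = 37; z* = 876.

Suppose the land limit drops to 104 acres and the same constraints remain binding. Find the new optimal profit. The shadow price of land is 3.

Δb = -6, so new z* = 876 + (3)·(-6) = 876 − 18 = 858.

858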